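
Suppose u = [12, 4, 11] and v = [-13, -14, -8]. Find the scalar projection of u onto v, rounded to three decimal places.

-14.484

u · v = 12·(-13) + 4·(-14) + 11·(-8) = -156 - 56 - 88 = -300
|v| = √(169 + 196 + 64) = √429 ≈ 20.7123
comp_v u = -300 / √429 ≈ -14.484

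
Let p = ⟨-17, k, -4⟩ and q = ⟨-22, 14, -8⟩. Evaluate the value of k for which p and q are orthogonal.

-29

p · q = (-17)·(-22) + k·14 + (-4)·(-8) = 406 + 14k
Set equal to 0: 14k = -406, so k = -29.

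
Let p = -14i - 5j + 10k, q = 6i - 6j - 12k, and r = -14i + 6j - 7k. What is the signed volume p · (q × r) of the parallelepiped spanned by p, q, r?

q × r:
i: (-6)·(-7) - (-12)·6 = 42 - (-72) = 114
j: (-12)·(-14) - 6·(-7) = 168 - (-42) = 210
k: 6·6 - (-6)·(-14) = 36 - 84 = -48
q × r = (114, 210, -48)
p · (q × r) = (-14)·114 + (-5)·210 + 10·(-48) = -1596 - 1050 - 480 = -3126

-3126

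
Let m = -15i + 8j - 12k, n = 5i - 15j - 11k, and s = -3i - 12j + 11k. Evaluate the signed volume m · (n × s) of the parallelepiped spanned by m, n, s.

5539

n × s:
i: (-15)·11 - (-11)·(-12) = -165 - 132 = -297
j: (-11)·(-3) - 5·11 = 33 - 55 = -22
k: 5·(-12) - (-15)·(-3) = -60 - 45 = -105
n × s = (-297, -22, -105)
m · (n × s) = (-15)·(-297) + 8·(-22) + (-12)·(-105) = 4455 - 176 + 1260 = 5539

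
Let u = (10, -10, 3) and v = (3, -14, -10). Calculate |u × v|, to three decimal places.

i: (-10)·(-10) - 3·(-14) = 100 - (-42) = 142
j: 3·3 - 10·(-10) = 9 - (-100) = 109
k: 10·(-14) - (-10)·3 = -140 - (-30) = -110
u × v = (142, 109, -110)
|u × v| = √(142² + 109² + (-110)²) = √44145 ≈ 210.1071

210.107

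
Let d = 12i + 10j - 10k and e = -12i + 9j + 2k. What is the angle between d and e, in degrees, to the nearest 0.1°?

105.3

d · e = 12·(-12) + 10·9 + (-10)·2 = -144 + 90 - 20 = -74
|d|² = 144 + 100 + 100 = 344,  |d| = √344 ≈ 18.547237
|e|² = 144 + 81 + 4 = 229,  |e| = √229 ≈ 15.132746
cos θ = -74 / (18.547237 · 15.132746) ≈ -0.26365
θ = arccos(-0.26365) ≈ 105.3°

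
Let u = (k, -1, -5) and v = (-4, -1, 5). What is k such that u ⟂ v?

-6

u · v = k·(-4) + (-1)·(-1) + (-5)·5 = -24 - 4k
Set equal to 0: -4k = 24, so k = -6.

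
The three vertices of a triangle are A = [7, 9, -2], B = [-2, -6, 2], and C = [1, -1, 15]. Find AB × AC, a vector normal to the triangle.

AB = (-9, -15, 4)
AC = (-6, -10, 17)
i: (-15)·17 - 4·(-10) = -255 - (-40) = -215
j: 4·(-6) - (-9)·17 = -24 - (-153) = 129
k: (-9)·(-10) - (-15)·(-6) = 90 - 90 = 0
AB × AC = (-215, 129, 0)

(-215, 129, 0)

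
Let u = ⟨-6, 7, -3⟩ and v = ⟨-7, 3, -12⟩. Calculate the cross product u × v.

i: 7·(-12) - (-3)·3 = -84 - (-9) = -75
j: (-3)·(-7) - (-6)·(-12) = 21 - 72 = -51
k: (-6)·3 - 7·(-7) = -18 - (-49) = 31
u × v = (-75, -51, 31)

(-75, -51, 31)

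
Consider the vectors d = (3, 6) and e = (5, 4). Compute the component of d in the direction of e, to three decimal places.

6.091

d · e = 3·5 + 6·4 = 15 + 24 = 39
|e| = √(25 + 16) = √41 ≈ 6.4031
comp_e d = 39 / √41 ≈ 6.091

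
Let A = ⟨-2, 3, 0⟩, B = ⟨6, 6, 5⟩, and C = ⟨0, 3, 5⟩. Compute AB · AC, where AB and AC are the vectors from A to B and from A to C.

41

AB = B − A = (8, 3, 5)
AC = C − A = (2, 0, 5)
AB · AC = 8·2 + 3·0 + 5·5 = 16 + 0 + 25 = 41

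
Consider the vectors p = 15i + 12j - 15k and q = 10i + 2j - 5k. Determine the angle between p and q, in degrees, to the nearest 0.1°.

p · q = 15·10 + 12·2 + (-15)·(-5) = 150 + 24 + 75 = 249
|p|² = 225 + 144 + 225 = 594,  |p| = √594 ≈ 24.372115
|q|² = 100 + 4 + 25 = 129,  |q| = √129 ≈ 11.357817
cos θ = 249 / (24.372115 · 11.357817) ≈ 0.89952
θ = arccos(0.89952) ≈ 25.9°

25.9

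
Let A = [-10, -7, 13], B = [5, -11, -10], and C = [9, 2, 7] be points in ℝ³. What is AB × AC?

(231, -347, 211)

AB = (15, -4, -23)
AC = (19, 9, -6)
i: (-4)·(-6) - (-23)·9 = 24 - (-207) = 231
j: (-23)·19 - 15·(-6) = -437 - (-90) = -347
k: 15·9 - (-4)·19 = 135 - (-76) = 211
AB × AC = (231, -347, 211)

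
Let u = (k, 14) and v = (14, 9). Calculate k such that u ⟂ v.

u · v = k·14 + 14·9 = 126 + 14k
Set equal to 0: 14k = -126, so k = -9.

-9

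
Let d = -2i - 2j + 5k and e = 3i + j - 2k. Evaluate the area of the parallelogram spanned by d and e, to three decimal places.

11.747

i: (-2)·(-2) - 5·1 = 4 - 5 = -1
j: 5·3 - (-2)·(-2) = 15 - 4 = 11
k: (-2)·1 - (-2)·3 = -2 - (-6) = 4
d × e = (-1, 11, 4)
|d × e| = √((-1)² + 11² + 4²) = √138 ≈ 11.7473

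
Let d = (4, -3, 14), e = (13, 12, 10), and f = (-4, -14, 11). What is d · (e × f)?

e × f:
i: 12·11 - 10·(-14) = 132 - (-140) = 272
j: 10·(-4) - 13·11 = -40 - 143 = -183
k: 13·(-14) - 12·(-4) = -182 - (-48) = -134
e × f = (272, -183, -134)
d · (e × f) = 4·272 + (-3)·(-183) + 14·(-134) = 1088 + 549 - 1876 = -239

-239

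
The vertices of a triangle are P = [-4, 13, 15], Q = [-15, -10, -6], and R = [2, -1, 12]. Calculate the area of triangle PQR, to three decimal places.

PQ = (-11, -23, -21),  PR = (6, -14, -3)
i: (-23)·(-3) - (-21)·(-14) = 69 - 294 = -225
j: (-21)·6 - (-11)·(-3) = -126 - 33 = -159
k: (-11)·(-14) - (-23)·6 = 154 - (-138) = 292
PQ × PR = (-225, -159, 292)
|PQ × PR| = √161170 ≈ 401.4598
area = ½ · 401.4598 ≈ 200.730

200.730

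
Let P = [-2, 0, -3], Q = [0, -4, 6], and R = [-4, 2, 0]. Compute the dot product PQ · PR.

15

PQ = Q − P = (2, -4, 9)
PR = R − P = (-2, 2, 3)
PQ · PR = 2·(-2) + (-4)·2 + 9·3 = -4 - 8 + 27 = 15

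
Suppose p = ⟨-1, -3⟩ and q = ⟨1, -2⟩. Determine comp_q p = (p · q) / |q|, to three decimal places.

2.236

p · q = (-1)·1 + (-3)·(-2) = -1 + 6 = 5
|q| = √(1 + 4) = √5 ≈ 2.2361
comp_q p = 5 / √5 ≈ 2.236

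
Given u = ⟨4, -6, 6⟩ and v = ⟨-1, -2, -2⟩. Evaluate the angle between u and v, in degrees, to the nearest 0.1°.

98.2

u · v = 4·(-1) + (-6)·(-2) + 6·(-2) = -4 + 12 - 12 = -4
|u|² = 16 + 36 + 36 = 88,  |u| = √88 ≈ 9.380832
|v|² = 1 + 4 + 4 = 9,  |v| = √9 ≈ 3.000000
cos θ = -4 / (9.380832 · 3.000000) ≈ -0.14213
θ = arccos(-0.14213) ≈ 98.2°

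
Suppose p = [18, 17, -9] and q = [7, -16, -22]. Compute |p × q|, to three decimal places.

i: 17·(-22) - (-9)·(-16) = -374 - 144 = -518
j: (-9)·7 - 18·(-22) = -63 - (-396) = 333
k: 18·(-16) - 17·7 = -288 - 119 = -407
p × q = (-518, 333, -407)
|p × q| = √((-518)² + 333² + (-407)²) = √544862 ≈ 738.1477

738.148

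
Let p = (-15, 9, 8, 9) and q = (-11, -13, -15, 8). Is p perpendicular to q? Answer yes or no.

p · q = (-15)·(-11) + 9·(-13) + 8·(-15) + 9·8 = 165 - 117 - 120 + 72 = 0
Zero, so the vectors are orthogonal.

yes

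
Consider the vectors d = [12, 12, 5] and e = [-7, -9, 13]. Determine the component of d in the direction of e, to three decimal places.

d · e = 12·(-7) + 12·(-9) + 5·13 = -84 - 108 + 65 = -127
|e| = √(49 + 81 + 169) = √299 ≈ 17.2916
comp_e d = -127 / √299 ≈ -7.345

-7.345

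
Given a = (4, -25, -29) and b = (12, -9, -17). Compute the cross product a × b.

i: (-25)·(-17) - (-29)·(-9) = 425 - 261 = 164
j: (-29)·12 - 4·(-17) = -348 - (-68) = -280
k: 4·(-9) - (-25)·12 = -36 - (-300) = 264
a × b = (164, -280, 264)

(164, -280, 264)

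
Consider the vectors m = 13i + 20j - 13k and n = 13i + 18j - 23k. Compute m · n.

m · n = 13·13 + 20·18 + (-13)·(-23) = 169 + 360 + 299 = 828

828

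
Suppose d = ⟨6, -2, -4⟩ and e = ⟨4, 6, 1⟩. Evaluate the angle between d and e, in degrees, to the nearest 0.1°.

81.6

d · e = 6·4 + (-2)·6 + (-4)·1 = 24 - 12 - 4 = 8
|d|² = 36 + 4 + 16 = 56,  |d| = √56 ≈ 7.483315
|e|² = 16 + 36 + 1 = 53,  |e| = √53 ≈ 7.280110
cos θ = 8 / (7.483315 · 7.280110) ≈ 0.14684
θ = arccos(0.14684) ≈ 81.6°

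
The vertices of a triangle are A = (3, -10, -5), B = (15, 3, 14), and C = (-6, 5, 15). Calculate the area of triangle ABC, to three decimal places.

253.848

AB = (12, 13, 19),  AC = (-9, 15, 20)
i: 13·20 - 19·15 = 260 - 285 = -25
j: 19·(-9) - 12·20 = -171 - 240 = -411
k: 12·15 - 13·(-9) = 180 - (-117) = 297
AB × AC = (-25, -411, 297)
|AB × AC| = √257755 ≈ 507.6958
area = ½ · 507.6958 ≈ 253.848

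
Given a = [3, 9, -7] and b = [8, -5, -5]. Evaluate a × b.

i: 9·(-5) - (-7)·(-5) = -45 - 35 = -80
j: (-7)·8 - 3·(-5) = -56 - (-15) = -41
k: 3·(-5) - 9·8 = -15 - 72 = -87
a × b = (-80, -41, -87)

(-80, -41, -87)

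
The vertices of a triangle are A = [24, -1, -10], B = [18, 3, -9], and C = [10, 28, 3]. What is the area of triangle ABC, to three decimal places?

AB = (-6, 4, 1),  AC = (-14, 29, 13)
i: 4·13 - 1·29 = 52 - 29 = 23
j: 1·(-14) - (-6)·13 = -14 - (-78) = 64
k: (-6)·29 - 4·(-14) = -174 - (-56) = -118
AB × AC = (23, 64, -118)
|AB × AC| = √18549 ≈ 136.1947
area = ½ · 136.1947 ≈ 68.097

68.097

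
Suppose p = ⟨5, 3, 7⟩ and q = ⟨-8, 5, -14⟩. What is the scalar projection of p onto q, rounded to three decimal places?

-7.286

p · q = 5·(-8) + 3·5 + 7·(-14) = -40 + 15 - 98 = -123
|q| = √(64 + 25 + 196) = √285 ≈ 16.8819
comp_q p = -123 / √285 ≈ -7.286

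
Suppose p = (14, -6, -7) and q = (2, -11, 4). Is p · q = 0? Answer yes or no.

p · q = 14·2 + (-6)·(-11) + (-7)·4 = 28 + 66 - 28 = 66
Nonzero, so the vectors are not orthogonal.

no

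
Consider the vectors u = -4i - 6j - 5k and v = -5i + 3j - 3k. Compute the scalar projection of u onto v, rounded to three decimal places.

u · v = (-4)·(-5) + (-6)·3 + (-5)·(-3) = 20 - 18 + 15 = 17
|v| = √(25 + 9 + 9) = √43 ≈ 6.5574
comp_v u = 17 / √43 ≈ 2.592

2.592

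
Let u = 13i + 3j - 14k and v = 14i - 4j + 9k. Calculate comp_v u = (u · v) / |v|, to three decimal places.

u · v = 13·14 + 3·(-4) + (-14)·9 = 182 - 12 - 126 = 44
|v| = √(196 + 16 + 81) = √293 ≈ 17.1172
comp_v u = 44 / √293 ≈ 2.571

2.571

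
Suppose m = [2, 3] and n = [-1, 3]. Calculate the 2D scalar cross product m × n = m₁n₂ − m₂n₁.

2·3 - 3·(-1) = 6 - (-3) = 9

9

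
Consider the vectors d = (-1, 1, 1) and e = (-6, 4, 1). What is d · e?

d · e = (-1)·(-6) + 1·4 + 1·1 = 6 + 4 + 1 = 11

11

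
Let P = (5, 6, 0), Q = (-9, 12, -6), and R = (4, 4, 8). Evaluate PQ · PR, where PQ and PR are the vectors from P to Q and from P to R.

-46

PQ = Q − P = (-14, 6, -6)
PR = R − P = (-1, -2, 8)
PQ · PR = (-14)·(-1) + 6·(-2) + (-6)·8 = 14 - 12 - 48 = -46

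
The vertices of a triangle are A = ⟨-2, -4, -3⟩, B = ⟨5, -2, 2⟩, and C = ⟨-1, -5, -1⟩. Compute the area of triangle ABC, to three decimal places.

AB = (7, 2, 5),  AC = (1, -1, 2)
i: 2·2 - 5·(-1) = 4 - (-5) = 9
j: 5·1 - 7·2 = 5 - 14 = -9
k: 7·(-1) - 2·1 = -7 - 2 = -9
AB × AC = (9, -9, -9)
|AB × AC| = √243 ≈ 15.5885
area = ½ · 15.5885 ≈ 7.794

7.794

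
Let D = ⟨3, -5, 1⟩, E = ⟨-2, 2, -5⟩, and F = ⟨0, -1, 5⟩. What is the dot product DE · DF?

DE = E − D = (-5, 7, -6)
DF = F − D = (-3, 4, 4)
DE · DF = (-5)·(-3) + 7·4 + (-6)·4 = 15 + 28 - 24 = 19

19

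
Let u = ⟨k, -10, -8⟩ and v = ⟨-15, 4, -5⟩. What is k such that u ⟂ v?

u · v = k·(-15) + (-10)·4 + (-8)·(-5) = 0 - 15k
Set equal to 0: -15k = 0, so k = 0.

0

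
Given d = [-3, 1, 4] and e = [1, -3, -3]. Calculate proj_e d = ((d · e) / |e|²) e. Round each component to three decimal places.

(-0.947, 2.842, 2.842)

d · e = (-3)·1 + 1·(-3) + 4·(-3) = -3 - 3 - 12 = -18
|e|² = 1 + 9 + 9 = 19
proj_e d = (-18/19) · (1, -3, -3) ≈ (-0.947, 2.842, 2.842)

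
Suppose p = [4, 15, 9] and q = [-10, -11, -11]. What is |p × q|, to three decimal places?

133.071

i: 15·(-11) - 9·(-11) = -165 - (-99) = -66
j: 9·(-10) - 4·(-11) = -90 - (-44) = -46
k: 4·(-11) - 15·(-10) = -44 - (-150) = 106
p × q = (-66, -46, 106)
|p × q| = √((-66)² + (-46)² + 106²) = √17708 ≈ 133.0714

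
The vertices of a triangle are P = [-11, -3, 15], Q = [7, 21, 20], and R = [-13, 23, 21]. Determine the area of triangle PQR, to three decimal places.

PQ = (18, 24, 5),  PR = (-2, 26, 6)
i: 24·6 - 5·26 = 144 - 130 = 14
j: 5·(-2) - 18·6 = -10 - 108 = -118
k: 18·26 - 24·(-2) = 468 - (-48) = 516
PQ × PR = (14, -118, 516)
|PQ × PR| = √280376 ≈ 529.5054
area = ½ · 529.5054 ≈ 264.753

264.753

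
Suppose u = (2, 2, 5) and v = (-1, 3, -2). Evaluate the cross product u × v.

i: 2·(-2) - 5·3 = -4 - 15 = -19
j: 5·(-1) - 2·(-2) = -5 - (-4) = -1
k: 2·3 - 2·(-1) = 6 - (-2) = 8
u × v = (-19, -1, 8)

(-19, -1, 8)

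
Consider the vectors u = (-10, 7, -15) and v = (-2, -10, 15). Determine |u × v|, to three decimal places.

217.764

i: 7·15 - (-15)·(-10) = 105 - 150 = -45
j: (-15)·(-2) - (-10)·15 = 30 - (-150) = 180
k: (-10)·(-10) - 7·(-2) = 100 - (-14) = 114
u × v = (-45, 180, 114)
|u × v| = √((-45)² + 180² + 114²) = √47421 ≈ 217.7636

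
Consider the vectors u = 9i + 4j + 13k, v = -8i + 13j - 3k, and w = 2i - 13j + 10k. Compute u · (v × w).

2129

v × w:
i: 13·10 - (-3)·(-13) = 130 - 39 = 91
j: (-3)·2 - (-8)·10 = -6 - (-80) = 74
k: (-8)·(-13) - 13·2 = 104 - 26 = 78
v × w = (91, 74, 78)
u · (v × w) = 9·91 + 4·74 + 13·78 = 819 + 296 + 1014 = 2129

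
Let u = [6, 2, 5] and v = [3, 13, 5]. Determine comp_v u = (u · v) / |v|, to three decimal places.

u · v = 6·3 + 2·13 + 5·5 = 18 + 26 + 25 = 69
|v| = √(9 + 169 + 25) = √203 ≈ 14.2478
comp_v u = 69 / √203 ≈ 4.843

4.843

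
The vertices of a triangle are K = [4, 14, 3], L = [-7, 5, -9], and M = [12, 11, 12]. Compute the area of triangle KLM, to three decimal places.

78.618

KL = (-11, -9, -12),  KM = (8, -3, 9)
i: (-9)·9 - (-12)·(-3) = -81 - 36 = -117
j: (-12)·8 - (-11)·9 = -96 - (-99) = 3
k: (-11)·(-3) - (-9)·8 = 33 - (-72) = 105
KL × KM = (-117, 3, 105)
|KL × KM| = √24723 ≈ 157.2355
area = ½ · 157.2355 ≈ 78.618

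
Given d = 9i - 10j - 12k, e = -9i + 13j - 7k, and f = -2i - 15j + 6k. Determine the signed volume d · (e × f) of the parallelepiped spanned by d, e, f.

e × f:
i: 13·6 - (-7)·(-15) = 78 - 105 = -27
j: (-7)·(-2) - (-9)·6 = 14 - (-54) = 68
k: (-9)·(-15) - 13·(-2) = 135 - (-26) = 161
e × f = (-27, 68, 161)
d · (e × f) = 9·(-27) + (-10)·68 + (-12)·161 = -243 - 680 - 1932 = -2855

-2855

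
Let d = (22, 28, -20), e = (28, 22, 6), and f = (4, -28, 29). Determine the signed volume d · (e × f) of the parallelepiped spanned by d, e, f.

13108

e × f:
i: 22·29 - 6·(-28) = 638 - (-168) = 806
j: 6·4 - 28·29 = 24 - 812 = -788
k: 28·(-28) - 22·4 = -784 - 88 = -872
e × f = (806, -788, -872)
d · (e × f) = 22·806 + 28·(-788) + (-20)·(-872) = 17732 - 22064 + 17440 = 13108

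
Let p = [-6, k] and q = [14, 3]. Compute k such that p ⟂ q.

p · q = (-6)·14 + k·3 = -84 + 3k
Set equal to 0: 3k = 84, so k = 28.

28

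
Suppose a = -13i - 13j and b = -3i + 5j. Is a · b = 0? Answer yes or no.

a · b = (-13)·(-3) + (-13)·5 = 39 - 65 = -26
Nonzero, so the vectors are not orthogonal.

no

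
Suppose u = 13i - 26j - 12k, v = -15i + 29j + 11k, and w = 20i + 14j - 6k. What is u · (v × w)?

v × w:
i: 29·(-6) - 11·14 = -174 - 154 = -328
j: 11·20 - (-15)·(-6) = 220 - 90 = 130
k: (-15)·14 - 29·20 = -210 - 580 = -790
v × w = (-328, 130, -790)
u · (v × w) = 13·(-328) + (-26)·130 + (-12)·(-790) = -4264 - 3380 + 9480 = 1836

1836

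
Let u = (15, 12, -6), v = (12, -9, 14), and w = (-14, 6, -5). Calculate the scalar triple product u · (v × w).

v × w:
i: (-9)·(-5) - 14·6 = 45 - 84 = -39
j: 14·(-14) - 12·(-5) = -196 - (-60) = -136
k: 12·6 - (-9)·(-14) = 72 - 126 = -54
v × w = (-39, -136, -54)
u · (v × w) = 15·(-39) + 12·(-136) + (-6)·(-54) = -585 - 1632 + 324 = -1893

-1893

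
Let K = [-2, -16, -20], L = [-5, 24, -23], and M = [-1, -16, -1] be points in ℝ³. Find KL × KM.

KL = (-3, 40, -3)
KM = (1, 0, 19)
i: 40·19 - (-3)·0 = 760 - 0 = 760
j: (-3)·1 - (-3)·19 = -3 - (-57) = 54
k: (-3)·0 - 40·1 = 0 - 40 = -40
KL × KM = (760, 54, -40)

(760, 54, -40)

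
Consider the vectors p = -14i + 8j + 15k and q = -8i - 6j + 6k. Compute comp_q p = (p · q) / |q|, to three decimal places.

p · q = (-14)·(-8) + 8·(-6) + 15·6 = 112 - 48 + 90 = 154
|q| = √(64 + 36 + 36) = √136 ≈ 11.6619
comp_q p = 154 / √136 ≈ 13.205

13.205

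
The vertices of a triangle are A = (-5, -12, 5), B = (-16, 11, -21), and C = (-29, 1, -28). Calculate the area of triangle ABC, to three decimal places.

321.186

AB = (-11, 23, -26),  AC = (-24, 13, -33)
i: 23·(-33) - (-26)·13 = -759 - (-338) = -421
j: (-26)·(-24) - (-11)·(-33) = 624 - 363 = 261
k: (-11)·13 - 23·(-24) = -143 - (-552) = 409
AB × AC = (-421, 261, 409)
|AB × AC| = √412643 ≈ 642.3729
area = ½ · 642.3729 ≈ 321.186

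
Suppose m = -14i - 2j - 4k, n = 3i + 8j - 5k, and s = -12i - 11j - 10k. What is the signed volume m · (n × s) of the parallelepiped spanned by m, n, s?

1458

n × s:
i: 8·(-10) - (-5)·(-11) = -80 - 55 = -135
j: (-5)·(-12) - 3·(-10) = 60 - (-30) = 90
k: 3·(-11) - 8·(-12) = -33 - (-96) = 63
n × s = (-135, 90, 63)
m · (n × s) = (-14)·(-135) + (-2)·90 + (-4)·63 = 1890 - 180 - 252 = 1458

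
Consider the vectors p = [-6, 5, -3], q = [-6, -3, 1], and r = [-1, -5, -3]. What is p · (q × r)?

q × r:
i: (-3)·(-3) - 1·(-5) = 9 - (-5) = 14
j: 1·(-1) - (-6)·(-3) = -1 - 18 = -19
k: (-6)·(-5) - (-3)·(-1) = 30 - 3 = 27
q × r = (14, -19, 27)
p · (q × r) = (-6)·14 + 5·(-19) + (-3)·27 = -84 - 95 - 81 = -260

-260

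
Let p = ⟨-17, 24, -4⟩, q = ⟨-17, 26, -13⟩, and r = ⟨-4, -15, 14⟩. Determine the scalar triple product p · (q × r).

q × r:
i: 26·14 - (-13)·(-15) = 364 - 195 = 169
j: (-13)·(-4) - (-17)·14 = 52 - (-238) = 290
k: (-17)·(-15) - 26·(-4) = 255 - (-104) = 359
q × r = (169, 290, 359)
p · (q × r) = (-17)·169 + 24·290 + (-4)·359 = -2873 + 6960 - 1436 = 2651

2651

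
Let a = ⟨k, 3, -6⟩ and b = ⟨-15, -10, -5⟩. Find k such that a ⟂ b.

a · b = k·(-15) + 3·(-10) + (-6)·(-5) = 0 - 15k
Set equal to 0: -15k = 0, so k = 0.

0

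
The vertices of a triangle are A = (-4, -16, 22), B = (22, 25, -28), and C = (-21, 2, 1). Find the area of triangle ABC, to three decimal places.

909.335

AB = (26, 41, -50),  AC = (-17, 18, -21)
i: 41·(-21) - (-50)·18 = -861 - (-900) = 39
j: (-50)·(-17) - 26·(-21) = 850 - (-546) = 1396
k: 26·18 - 41·(-17) = 468 - (-697) = 1165
AB × AC = (39, 1396, 1165)
|AB × AC| = √3307562 ≈ 1818.6704
area = ½ · 1818.6704 ≈ 909.335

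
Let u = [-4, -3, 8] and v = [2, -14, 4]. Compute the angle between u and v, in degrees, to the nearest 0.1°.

61.6

u · v = (-4)·2 + (-3)·(-14) + 8·4 = -8 + 42 + 32 = 66
|u|² = 16 + 9 + 64 = 89,  |u| = √89 ≈ 9.433981
|v|² = 4 + 196 + 16 = 216,  |v| = √216 ≈ 14.696938
cos θ = 66 / (9.433981 · 14.696938) ≈ 0.47602
θ = arccos(0.47602) ≈ 61.6°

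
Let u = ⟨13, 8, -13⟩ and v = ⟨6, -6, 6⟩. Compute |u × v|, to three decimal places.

202.761

i: 8·6 - (-13)·(-6) = 48 - 78 = -30
j: (-13)·6 - 13·6 = -78 - 78 = -156
k: 13·(-6) - 8·6 = -78 - 48 = -126
u × v = (-30, -156, -126)
|u × v| = √((-30)² + (-156)² + (-126)²) = √41112 ≈ 202.7609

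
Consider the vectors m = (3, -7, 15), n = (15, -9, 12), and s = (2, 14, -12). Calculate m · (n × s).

n × s:
i: (-9)·(-12) - 12·14 = 108 - 168 = -60
j: 12·2 - 15·(-12) = 24 - (-180) = 204
k: 15·14 - (-9)·2 = 210 - (-18) = 228
n × s = (-60, 204, 228)
m · (n × s) = 3·(-60) + (-7)·204 + 15·228 = -180 - 1428 + 3420 = 1812

1812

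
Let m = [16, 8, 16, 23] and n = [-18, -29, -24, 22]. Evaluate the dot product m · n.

-398

m · n = 16·(-18) + 8·(-29) + 16·(-24) + 23·22 = -288 - 232 - 384 + 506 = -398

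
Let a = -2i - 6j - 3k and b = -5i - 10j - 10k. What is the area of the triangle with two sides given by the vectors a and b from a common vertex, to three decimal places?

i: (-6)·(-10) - (-3)·(-10) = 60 - 30 = 30
j: (-3)·(-5) - (-2)·(-10) = 15 - 20 = -5
k: (-2)·(-10) - (-6)·(-5) = 20 - 30 = -10
a × b = (30, -5, -10)
|a × b| = √(30² + (-5)² + (-10)²) = √1025 ≈ 32.0156
area = ½ · 32.0156 ≈ 16.008

16.008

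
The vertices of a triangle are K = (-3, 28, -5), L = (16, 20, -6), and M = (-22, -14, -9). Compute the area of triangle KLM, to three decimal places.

477.395

KL = (19, -8, -1),  KM = (-19, -42, -4)
i: (-8)·(-4) - (-1)·(-42) = 32 - 42 = -10
j: (-1)·(-19) - 19·(-4) = 19 - (-76) = 95
k: 19·(-42) - (-8)·(-19) = -798 - 152 = -950
KL × KM = (-10, 95, -950)
|KL × KM| = √911625 ≈ 954.7906
area = ½ · 954.7906 ≈ 477.395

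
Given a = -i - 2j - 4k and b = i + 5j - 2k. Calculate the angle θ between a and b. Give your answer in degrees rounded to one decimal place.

a · b = (-1)·1 + (-2)·5 + (-4)·(-2) = -1 - 10 + 8 = -3
|a|² = 1 + 4 + 16 = 21,  |a| = √21 ≈ 4.582576
|b|² = 1 + 25 + 4 = 30,  |b| = √30 ≈ 5.477226
cos θ = -3 / (4.582576 · 5.477226) ≈ -0.11952
θ = arccos(-0.11952) ≈ 96.9°

96.9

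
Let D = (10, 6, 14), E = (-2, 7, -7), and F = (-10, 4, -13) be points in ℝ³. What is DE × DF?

(-69, 96, 44)

DE = (-12, 1, -21)
DF = (-20, -2, -27)
i: 1·(-27) - (-21)·(-2) = -27 - 42 = -69
j: (-21)·(-20) - (-12)·(-27) = 420 - 324 = 96
k: (-12)·(-2) - 1·(-20) = 24 - (-20) = 44
DE × DF = (-69, 96, 44)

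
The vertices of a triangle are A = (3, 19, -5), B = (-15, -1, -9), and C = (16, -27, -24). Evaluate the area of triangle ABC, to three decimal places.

AB = (-18, -20, -4),  AC = (13, -46, -19)
i: (-20)·(-19) - (-4)·(-46) = 380 - 184 = 196
j: (-4)·13 - (-18)·(-19) = -52 - 342 = -394
k: (-18)·(-46) - (-20)·13 = 828 - (-260) = 1088
AB × AC = (196, -394, 1088)
|AB × AC| = √1377396 ≈ 1173.6252
area = ½ · 1173.6252 ≈ 586.813

586.813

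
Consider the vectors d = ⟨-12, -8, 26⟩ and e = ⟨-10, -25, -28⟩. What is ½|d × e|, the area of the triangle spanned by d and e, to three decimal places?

540.253

i: (-8)·(-28) - 26·(-25) = 224 - (-650) = 874
j: 26·(-10) - (-12)·(-28) = -260 - 336 = -596
k: (-12)·(-25) - (-8)·(-10) = 300 - 80 = 220
d × e = (874, -596, 220)
|d × e| = √(874² + (-596)² + 220²) = √1167492 ≈ 1080.5054
area = ½ · 1080.5054 ≈ 540.253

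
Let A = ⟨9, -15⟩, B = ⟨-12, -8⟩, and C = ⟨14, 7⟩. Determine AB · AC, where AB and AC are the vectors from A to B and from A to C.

49

AB = B − A = (-21, 7)
AC = C − A = (5, 22)
AB · AC = (-21)·5 + 7·22 = -105 + 154 = 49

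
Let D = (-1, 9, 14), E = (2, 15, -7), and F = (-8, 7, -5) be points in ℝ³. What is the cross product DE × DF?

(-156, 204, 36)

DE = (3, 6, -21)
DF = (-7, -2, -19)
i: 6·(-19) - (-21)·(-2) = -114 - 42 = -156
j: (-21)·(-7) - 3·(-19) = 147 - (-57) = 204
k: 3·(-2) - 6·(-7) = -6 - (-42) = 36
DE × DF = (-156, 204, 36)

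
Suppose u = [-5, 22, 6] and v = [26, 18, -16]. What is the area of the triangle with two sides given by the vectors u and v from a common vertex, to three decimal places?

404.852

i: 22·(-16) - 6·18 = -352 - 108 = -460
j: 6·26 - (-5)·(-16) = 156 - 80 = 76
k: (-5)·18 - 22·26 = -90 - 572 = -662
u × v = (-460, 76, -662)
|u × v| = √((-460)² + 76² + (-662)²) = √655620 ≈ 809.7036
area = ½ · 809.7036 ≈ 404.852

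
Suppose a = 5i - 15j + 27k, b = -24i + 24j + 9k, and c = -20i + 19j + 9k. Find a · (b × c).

b × c:
i: 24·9 - 9·19 = 216 - 171 = 45
j: 9·(-20) - (-24)·9 = -180 - (-216) = 36
k: (-24)·19 - 24·(-20) = -456 - (-480) = 24
b × c = (45, 36, 24)
a · (b × c) = 5·45 + (-15)·36 + 27·24 = 225 - 540 + 648 = 333

333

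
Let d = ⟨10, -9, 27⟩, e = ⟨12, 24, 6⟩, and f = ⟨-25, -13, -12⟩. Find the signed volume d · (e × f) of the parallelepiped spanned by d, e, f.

9942

e × f:
i: 24·(-12) - 6·(-13) = -288 - (-78) = -210
j: 6·(-25) - 12·(-12) = -150 - (-144) = -6
k: 12·(-13) - 24·(-25) = -156 - (-600) = 444
e × f = (-210, -6, 444)
d · (e × f) = 10·(-210) + (-9)·(-6) + 27·444 = -2100 + 54 + 11988 = 9942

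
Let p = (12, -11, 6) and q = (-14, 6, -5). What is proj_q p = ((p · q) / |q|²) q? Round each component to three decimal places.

p · q = 12·(-14) + (-11)·6 + 6·(-5) = -168 - 66 - 30 = -264
|q|² = 196 + 36 + 25 = 257
proj_q p = (-264/257) · (-14, 6, -5) ≈ (14.381, -6.163, 5.136)

(14.381, -6.163, 5.136)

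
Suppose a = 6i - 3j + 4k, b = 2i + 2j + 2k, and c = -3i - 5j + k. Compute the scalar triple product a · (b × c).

b × c:
i: 2·1 - 2·(-5) = 2 - (-10) = 12
j: 2·(-3) - 2·1 = -6 - 2 = -8
k: 2·(-5) - 2·(-3) = -10 - (-6) = -4
b × c = (12, -8, -4)
a · (b × c) = 6·12 + (-3)·(-8) + 4·(-4) = 72 + 24 - 16 = 80

80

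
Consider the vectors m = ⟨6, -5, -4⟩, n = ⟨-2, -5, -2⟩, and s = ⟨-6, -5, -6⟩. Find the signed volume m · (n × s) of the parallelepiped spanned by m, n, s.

n × s:
i: (-5)·(-6) - (-2)·(-5) = 30 - 10 = 20
j: (-2)·(-6) - (-2)·(-6) = 12 - 12 = 0
k: (-2)·(-5) - (-5)·(-6) = 10 - 30 = -20
n × s = (20, 0, -20)
m · (n × s) = 6·20 + (-5)·0 + (-4)·(-20) = 120 + 0 + 80 = 200

200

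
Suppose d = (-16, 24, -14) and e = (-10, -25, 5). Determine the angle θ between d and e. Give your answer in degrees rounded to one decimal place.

125.5

d · e = (-16)·(-10) + 24·(-25) + (-14)·5 = 160 - 600 - 70 = -510
|d|² = 256 + 576 + 196 = 1028,  |d| = √1028 ≈ 32.062439
|e|² = 100 + 625 + 25 = 750,  |e| = √750 ≈ 27.386128
cos θ = -510 / (32.062439 · 27.386128) ≈ -0.58082
θ = arccos(-0.58082) ≈ 125.5°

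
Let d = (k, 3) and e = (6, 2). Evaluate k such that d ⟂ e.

d · e = k·6 + 3·2 = 6 + 6k
Set equal to 0: 6k = -6, so k = -1.

-1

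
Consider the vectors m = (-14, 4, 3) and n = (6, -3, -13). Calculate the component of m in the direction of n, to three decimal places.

-9.228

m · n = (-14)·6 + 4·(-3) + 3·(-13) = -84 - 12 - 39 = -135
|n| = √(36 + 9 + 169) = √214 ≈ 14.6287
comp_n m = -135 / √214 ≈ -9.228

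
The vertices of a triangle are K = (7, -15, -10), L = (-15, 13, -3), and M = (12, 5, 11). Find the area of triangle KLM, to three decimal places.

442.751

KL = (-22, 28, 7),  KM = (5, 20, 21)
i: 28·21 - 7·20 = 588 - 140 = 448
j: 7·5 - (-22)·21 = 35 - (-462) = 497
k: (-22)·20 - 28·5 = -440 - 140 = -580
KL × KM = (448, 497, -580)
|KL × KM| = √784113 ≈ 885.5016
area = ½ · 885.5016 ≈ 442.751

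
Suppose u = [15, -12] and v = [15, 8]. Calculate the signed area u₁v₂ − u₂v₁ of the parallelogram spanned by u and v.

300

15·8 - (-12)·15 = 120 - (-180) = 300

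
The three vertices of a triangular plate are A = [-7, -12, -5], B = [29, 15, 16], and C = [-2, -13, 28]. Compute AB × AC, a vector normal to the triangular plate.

AB = (36, 27, 21)
AC = (5, -1, 33)
i: 27·33 - 21·(-1) = 891 - (-21) = 912
j: 21·5 - 36·33 = 105 - 1188 = -1083
k: 36·(-1) - 27·5 = -36 - 135 = -171
AB × AC = (912, -1083, -171)

(912, -1083, -171)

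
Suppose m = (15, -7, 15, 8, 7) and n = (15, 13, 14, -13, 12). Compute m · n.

324

m · n = 15·15 + (-7)·13 + 15·14 + 8·(-13) + 7·12 = 225 - 91 + 210 - 104 + 84 = 324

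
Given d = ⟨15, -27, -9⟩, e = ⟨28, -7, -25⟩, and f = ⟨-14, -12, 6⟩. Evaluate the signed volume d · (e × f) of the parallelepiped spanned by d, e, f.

e × f:
i: (-7)·6 - (-25)·(-12) = -42 - 300 = -342
j: (-25)·(-14) - 28·6 = 350 - 168 = 182
k: 28·(-12) - (-7)·(-14) = -336 - 98 = -434
e × f = (-342, 182, -434)
d · (e × f) = 15·(-342) + (-27)·182 + (-9)·(-434) = -5130 - 4914 + 3906 = -6138

-6138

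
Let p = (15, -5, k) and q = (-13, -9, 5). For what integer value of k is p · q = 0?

p · q = 15·(-13) + (-5)·(-9) + k·5 = -150 + 5k
Set equal to 0: 5k = 150, so k = 30.

30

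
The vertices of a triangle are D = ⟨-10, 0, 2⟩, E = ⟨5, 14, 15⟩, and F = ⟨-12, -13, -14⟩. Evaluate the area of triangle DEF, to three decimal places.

138.483

DE = (15, 14, 13),  DF = (-2, -13, -16)
i: 14·(-16) - 13·(-13) = -224 - (-169) = -55
j: 13·(-2) - 15·(-16) = -26 - (-240) = 214
k: 15·(-13) - 14·(-2) = -195 - (-28) = -167
DE × DF = (-55, 214, -167)
|DE × DF| = √76710 ≈ 276.9657
area = ½ · 276.9657 ≈ 138.483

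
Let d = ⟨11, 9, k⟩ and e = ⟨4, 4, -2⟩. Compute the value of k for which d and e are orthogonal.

40

d · e = 11·4 + 9·4 + k·(-2) = 80 - 2k
Set equal to 0: -2k = -80, so k = 40.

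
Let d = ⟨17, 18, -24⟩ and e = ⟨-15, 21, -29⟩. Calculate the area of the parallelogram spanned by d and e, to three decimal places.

1058.802

i: 18·(-29) - (-24)·21 = -522 - (-504) = -18
j: (-24)·(-15) - 17·(-29) = 360 - (-493) = 853
k: 17·21 - 18·(-15) = 357 - (-270) = 627
d × e = (-18, 853, 627)
|d × e| = √((-18)² + 853² + 627²) = √1121062 ≈ 1058.8022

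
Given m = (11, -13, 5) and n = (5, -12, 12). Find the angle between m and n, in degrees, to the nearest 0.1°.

30.3

m · n = 11·5 + (-13)·(-12) + 5·12 = 55 + 156 + 60 = 271
|m|² = 121 + 169 + 25 = 315,  |m| = √315 ≈ 17.748239
|n|² = 25 + 144 + 144 = 313,  |n| = √313 ≈ 17.691806
cos θ = 271 / (17.748239 · 17.691806) ≈ 0.86306
θ = arccos(0.86306) ≈ 30.3°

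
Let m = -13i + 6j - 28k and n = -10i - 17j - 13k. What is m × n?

(-554, 111, 281)

i: 6·(-13) - (-28)·(-17) = -78 - 476 = -554
j: (-28)·(-10) - (-13)·(-13) = 280 - 169 = 111
k: (-13)·(-17) - 6·(-10) = 221 - (-60) = 281
m × n = (-554, 111, 281)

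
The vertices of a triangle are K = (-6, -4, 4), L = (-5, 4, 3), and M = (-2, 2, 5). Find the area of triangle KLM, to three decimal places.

KL = (1, 8, -1),  KM = (4, 6, 1)
i: 8·1 - (-1)·6 = 8 - (-6) = 14
j: (-1)·4 - 1·1 = -4 - 1 = -5
k: 1·6 - 8·4 = 6 - 32 = -26
KL × KM = (14, -5, -26)
|KL × KM| = √897 ≈ 29.9500
area = ½ · 29.9500 ≈ 14.975

14.975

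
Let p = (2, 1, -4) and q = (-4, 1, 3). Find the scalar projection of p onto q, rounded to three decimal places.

-3.726

p · q = 2·(-4) + 1·1 + (-4)·3 = -8 + 1 - 12 = -19
|q| = √(16 + 1 + 9) = √26 ≈ 5.0990
comp_q p = -19 / √26 ≈ -3.726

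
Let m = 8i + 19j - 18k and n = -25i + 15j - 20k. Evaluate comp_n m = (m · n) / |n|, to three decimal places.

m · n = 8·(-25) + 19·15 + (-18)·(-20) = -200 + 285 + 360 = 445
|n| = √(625 + 225 + 400) = √1250 ≈ 35.3553
comp_n m = 445 / √1250 ≈ 12.587

12.587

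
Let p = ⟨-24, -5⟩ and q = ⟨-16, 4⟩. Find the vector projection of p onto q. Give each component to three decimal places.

p · q = (-24)·(-16) + (-5)·4 = 384 - 20 = 364
|q|² = 256 + 16 = 272
proj_q p = (364/272) · (-16, 4) ≈ (-21.412, 5.353)

(-21.412, 5.353)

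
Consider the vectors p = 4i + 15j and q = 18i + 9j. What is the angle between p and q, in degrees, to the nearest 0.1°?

48.5

p · q = 4·18 + 15·9 = 72 + 135 = 207
|p|² = 16 + 225 = 241,  |p| = √241 ≈ 15.524175
|q|² = 324 + 81 = 405,  |q| = √405 ≈ 20.124612
cos θ = 207 / (15.524175 · 20.124612) ≈ 0.66257
θ = arccos(0.66257) ≈ 48.5°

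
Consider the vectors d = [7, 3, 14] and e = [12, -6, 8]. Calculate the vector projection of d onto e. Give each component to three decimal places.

(8.754, -4.377, 5.836)

d · e = 7·12 + 3·(-6) + 14·8 = 84 - 18 + 112 = 178
|e|² = 144 + 36 + 64 = 244
proj_e d = (178/244) · (12, -6, 8) ≈ (8.754, -4.377, 5.836)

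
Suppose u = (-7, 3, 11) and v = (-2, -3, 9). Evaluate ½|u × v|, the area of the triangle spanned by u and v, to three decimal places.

i: 3·9 - 11·(-3) = 27 - (-33) = 60
j: 11·(-2) - (-7)·9 = -22 - (-63) = 41
k: (-7)·(-3) - 3·(-2) = 21 - (-6) = 27
u × v = (60, 41, 27)
|u × v| = √(60² + 41² + 27²) = √6010 ≈ 77.5242
area = ½ · 77.5242 ≈ 38.762

38.762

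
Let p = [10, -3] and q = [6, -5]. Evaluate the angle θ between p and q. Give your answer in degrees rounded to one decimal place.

23.1

p · q = 10·6 + (-3)·(-5) = 60 + 15 = 75
|p|² = 100 + 9 = 109,  |p| = √109 ≈ 10.440307
|q|² = 36 + 25 = 61,  |q| = √61 ≈ 7.810250
cos θ = 75 / (10.440307 · 7.810250) ≈ 0.91978
θ = arccos(0.91978) ≈ 23.1°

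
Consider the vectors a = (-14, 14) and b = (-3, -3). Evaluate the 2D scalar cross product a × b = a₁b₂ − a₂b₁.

84

(-14)·(-3) - 14·(-3) = 42 - (-42) = 84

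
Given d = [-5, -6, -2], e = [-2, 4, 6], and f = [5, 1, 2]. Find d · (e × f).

-170

e × f:
i: 4·2 - 6·1 = 8 - 6 = 2
j: 6·5 - (-2)·2 = 30 - (-4) = 34
k: (-2)·1 - 4·5 = -2 - 20 = -22
e × f = (2, 34, -22)
d · (e × f) = (-5)·2 + (-6)·34 + (-2)·(-22) = -10 - 204 + 44 = -170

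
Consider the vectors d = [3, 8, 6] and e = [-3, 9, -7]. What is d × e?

i: 8·(-7) - 6·9 = -56 - 54 = -110
j: 6·(-3) - 3·(-7) = -18 - (-21) = 3
k: 3·9 - 8·(-3) = 27 - (-24) = 51
d × e = (-110, 3, 51)

(-110, 3, 51)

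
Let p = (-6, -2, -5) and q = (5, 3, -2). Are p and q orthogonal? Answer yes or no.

no

p · q = (-6)·5 + (-2)·3 + (-5)·(-2) = -30 - 6 + 10 = -26
Nonzero, so the vectors are not orthogonal.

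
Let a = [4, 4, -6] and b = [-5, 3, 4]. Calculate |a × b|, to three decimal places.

i: 4·4 - (-6)·3 = 16 - (-18) = 34
j: (-6)·(-5) - 4·4 = 30 - 16 = 14
k: 4·3 - 4·(-5) = 12 - (-20) = 32
a × b = (34, 14, 32)
|a × b| = √(34² + 14² + 32²) = √2376 ≈ 48.7442

48.744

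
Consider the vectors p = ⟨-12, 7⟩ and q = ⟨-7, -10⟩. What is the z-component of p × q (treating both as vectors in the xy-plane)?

169

(-12)·(-10) - 7·(-7) = 120 - (-49) = 169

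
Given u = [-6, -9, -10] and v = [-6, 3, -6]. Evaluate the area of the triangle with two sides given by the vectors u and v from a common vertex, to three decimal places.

56.604

i: (-9)·(-6) - (-10)·3 = 54 - (-30) = 84
j: (-10)·(-6) - (-6)·(-6) = 60 - 36 = 24
k: (-6)·3 - (-9)·(-6) = -18 - 54 = -72
u × v = (84, 24, -72)
|u × v| = √(84² + 24² + (-72)²) = √12816 ≈ 113.2078
area = ½ · 113.2078 ≈ 56.604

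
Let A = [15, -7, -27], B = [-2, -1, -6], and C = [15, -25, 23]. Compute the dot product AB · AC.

942

AB = B − A = (-17, 6, 21)
AC = C − A = (0, -18, 50)
AB · AC = (-17)·0 + 6·(-18) + 21·50 = 0 - 108 + 1050 = 942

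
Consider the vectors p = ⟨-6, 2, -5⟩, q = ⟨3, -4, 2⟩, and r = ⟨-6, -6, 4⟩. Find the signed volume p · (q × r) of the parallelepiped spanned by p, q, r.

q × r:
i: (-4)·4 - 2·(-6) = -16 - (-12) = -4
j: 2·(-6) - 3·4 = -12 - 12 = -24
k: 3·(-6) - (-4)·(-6) = -18 - 24 = -42
q × r = (-4, -24, -42)
p · (q × r) = (-6)·(-4) + 2·(-24) + (-5)·(-42) = 24 - 48 + 210 = 186

186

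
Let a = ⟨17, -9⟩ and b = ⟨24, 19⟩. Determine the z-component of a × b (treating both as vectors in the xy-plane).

539

17·19 - (-9)·24 = 323 - (-216) = 539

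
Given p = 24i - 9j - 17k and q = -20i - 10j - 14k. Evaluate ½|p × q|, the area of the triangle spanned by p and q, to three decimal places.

398.532

i: (-9)·(-14) - (-17)·(-10) = 126 - 170 = -44
j: (-17)·(-20) - 24·(-14) = 340 - (-336) = 676
k: 24·(-10) - (-9)·(-20) = -240 - 180 = -420
p × q = (-44, 676, -420)
|p × q| = √((-44)² + 676² + (-420)²) = √635312 ≈ 797.0646
area = ½ · 797.0646 ≈ 398.532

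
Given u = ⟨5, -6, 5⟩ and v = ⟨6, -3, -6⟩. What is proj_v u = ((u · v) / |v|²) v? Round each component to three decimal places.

u · v = 5·6 + (-6)·(-3) + 5·(-6) = 30 + 18 - 30 = 18
|v|² = 36 + 9 + 36 = 81
proj_v u = (18/81) · (6, -3, -6) ≈ (1.333, -0.667, -1.333)

(1.333, -0.667, -1.333)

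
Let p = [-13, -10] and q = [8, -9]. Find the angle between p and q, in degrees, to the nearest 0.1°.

p · q = (-13)·8 + (-10)·(-9) = -104 + 90 = -14
|p|² = 169 + 100 = 269,  |p| = √269 ≈ 16.401219
|q|² = 64 + 81 = 145,  |q| = √145 ≈ 12.041595
cos θ = -14 / (16.401219 · 12.041595) ≈ -0.07089
θ = arccos(-0.07089) ≈ 94.1°

94.1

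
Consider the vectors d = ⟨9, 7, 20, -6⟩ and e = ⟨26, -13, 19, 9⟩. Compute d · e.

469

d · e = 9·26 + 7·(-13) + 20·19 + (-6)·9 = 234 - 91 + 380 - 54 = 469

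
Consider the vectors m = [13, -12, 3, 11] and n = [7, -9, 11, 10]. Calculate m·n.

m · n = 13·7 + (-12)·(-9) + 3·11 + 11·10 = 91 + 108 + 33 + 110 = 342

342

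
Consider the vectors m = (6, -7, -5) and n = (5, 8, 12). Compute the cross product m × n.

(-44, -97, 83)

i: (-7)·12 - (-5)·8 = -84 - (-40) = -44
j: (-5)·5 - 6·12 = -25 - 72 = -97
k: 6·8 - (-7)·5 = 48 - (-35) = 83
m × n = (-44, -97, 83)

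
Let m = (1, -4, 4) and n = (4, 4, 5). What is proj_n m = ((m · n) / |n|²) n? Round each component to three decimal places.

(0.561, 0.561, 0.702)

m · n = 1·4 + (-4)·4 + 4·5 = 4 - 16 + 20 = 8
|n|² = 16 + 16 + 25 = 57
proj_n m = (8/57) · (4, 4, 5) ≈ (0.561, 0.561, 0.702)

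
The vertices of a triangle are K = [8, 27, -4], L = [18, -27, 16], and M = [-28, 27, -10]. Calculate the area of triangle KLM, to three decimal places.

KL = (10, -54, 20),  KM = (-36, 0, -6)
i: (-54)·(-6) - 20·0 = 324 - 0 = 324
j: 20·(-36) - 10·(-6) = -720 - (-60) = -660
k: 10·0 - (-54)·(-36) = 0 - 1944 = -1944
KL × KM = (324, -660, -1944)
|KL × KM| = √4319712 ≈ 2078.3917
area = ½ · 2078.3917 ≈ 1039.196

1039.196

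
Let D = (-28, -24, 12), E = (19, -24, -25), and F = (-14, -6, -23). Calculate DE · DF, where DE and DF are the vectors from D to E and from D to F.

DE = E − D = (47, 0, -37)
DF = F − D = (14, 18, -35)
DE · DF = 47·14 + 0·18 + (-37)·(-35) = 658 + 0 + 1295 = 1953

1953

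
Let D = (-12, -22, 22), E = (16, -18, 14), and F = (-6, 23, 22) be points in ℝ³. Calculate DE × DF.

(360, -48, 1236)

DE = (28, 4, -8)
DF = (6, 45, 0)
i: 4·0 - (-8)·45 = 0 - (-360) = 360
j: (-8)·6 - 28·0 = -48 - 0 = -48
k: 28·45 - 4·6 = 1260 - 24 = 1236
DE × DF = (360, -48, 1236)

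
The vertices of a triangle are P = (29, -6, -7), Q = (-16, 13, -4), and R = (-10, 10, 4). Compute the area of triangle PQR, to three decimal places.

PQ = (-45, 19, 3),  PR = (-39, 16, 11)
i: 19·11 - 3·16 = 209 - 48 = 161
j: 3·(-39) - (-45)·11 = -117 - (-495) = 378
k: (-45)·16 - 19·(-39) = -720 - (-741) = 21
PQ × PR = (161, 378, 21)
|PQ × PR| = √169246 ≈ 411.3952
area = ½ · 411.3952 ≈ 205.698

205.698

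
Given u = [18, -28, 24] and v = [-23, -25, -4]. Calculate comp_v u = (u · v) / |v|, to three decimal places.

u · v = 18·(-23) + (-28)·(-25) + 24·(-4) = -414 + 700 - 96 = 190
|v| = √(529 + 625 + 16) = √1170 ≈ 34.2053
comp_v u = 190 / √1170 ≈ 5.555

5.555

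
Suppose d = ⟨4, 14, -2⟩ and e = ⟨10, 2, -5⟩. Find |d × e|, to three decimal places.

i: 14·(-5) - (-2)·2 = -70 - (-4) = -66
j: (-2)·10 - 4·(-5) = -20 - (-20) = 0
k: 4·2 - 14·10 = 8 - 140 = -132
d × e = (-66, 0, -132)
|d × e| = √((-66)² + 0² + (-132)²) = √21780 ≈ 147.5805

147.580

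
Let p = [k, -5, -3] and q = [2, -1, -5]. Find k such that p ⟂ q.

p · q = k·2 + (-5)·(-1) + (-3)·(-5) = 20 + 2k
Set equal to 0: 2k = -20, so k = -10.

-10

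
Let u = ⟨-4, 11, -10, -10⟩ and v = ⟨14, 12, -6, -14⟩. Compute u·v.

u · v = (-4)·14 + 11·12 + (-10)·(-6) + (-10)·(-14) = -56 + 132 + 60 + 140 = 276

276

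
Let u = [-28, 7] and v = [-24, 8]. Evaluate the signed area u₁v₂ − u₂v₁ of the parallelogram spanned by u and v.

(-28)·8 - 7·(-24) = -224 - (-168) = -56

-56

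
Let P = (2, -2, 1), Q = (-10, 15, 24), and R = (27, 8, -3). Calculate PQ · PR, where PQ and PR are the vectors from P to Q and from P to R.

-222

PQ = Q − P = (-12, 17, 23)
PR = R − P = (25, 10, -4)
PQ · PR = (-12)·25 + 17·10 + 23·(-4) = -300 + 170 - 92 = -222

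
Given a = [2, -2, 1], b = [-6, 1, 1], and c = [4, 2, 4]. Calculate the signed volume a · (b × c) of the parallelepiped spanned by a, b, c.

b × c:
i: 1·4 - 1·2 = 4 - 2 = 2
j: 1·4 - (-6)·4 = 4 - (-24) = 28
k: (-6)·2 - 1·4 = -12 - 4 = -16
b × c = (2, 28, -16)
a · (b × c) = 2·2 + (-2)·28 + 1·(-16) = 4 - 56 - 16 = -68

-68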